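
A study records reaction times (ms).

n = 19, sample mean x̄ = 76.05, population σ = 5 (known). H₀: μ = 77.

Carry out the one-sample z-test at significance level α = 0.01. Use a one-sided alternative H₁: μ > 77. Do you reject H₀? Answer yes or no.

reject H₀: no

SE = σ/√n = 5/√19 = 1.1471
z = (x̄−μ₀)/SE = (76.05−77)/1.1471 = -0.8282
p-value (one-sided, H₁ greater) = 0.79622
At α=0.01: p ≥ α → fail to reject H₀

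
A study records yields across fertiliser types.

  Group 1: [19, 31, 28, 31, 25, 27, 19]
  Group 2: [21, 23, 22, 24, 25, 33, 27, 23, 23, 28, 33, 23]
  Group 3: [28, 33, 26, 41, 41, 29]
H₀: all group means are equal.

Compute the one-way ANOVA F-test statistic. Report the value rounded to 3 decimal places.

Group means [25.71, 25.42, 33.00], grand mean 27.320
SSB = Σnᵢ(x̄ᵢ−x̄)² = 255.095; SSW = ΣΣ(x−x̄ᵢ)² = 552.345
MSB = 255.095/2 = 127.5474; MSW = 552.345/22 = 25.1066
F = MSB/MSW = 5.0802
df = (2, 22)

test statistic = 5.080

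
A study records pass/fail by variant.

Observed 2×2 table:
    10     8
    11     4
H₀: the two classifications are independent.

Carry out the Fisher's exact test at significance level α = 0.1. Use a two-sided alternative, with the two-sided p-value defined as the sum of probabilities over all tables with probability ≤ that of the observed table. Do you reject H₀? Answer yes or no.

Margins: r₁=18, r₂=15, c₁=21, c₂=12, n=33
p_obs = C(18,10)·C(15,11)/C(33,21); sum pmf over tables with pmf ≤ p_obs
p-value (two-sided) = 0.46880
At α=0.1: p ≥ α → fail to reject H₀

reject H₀: no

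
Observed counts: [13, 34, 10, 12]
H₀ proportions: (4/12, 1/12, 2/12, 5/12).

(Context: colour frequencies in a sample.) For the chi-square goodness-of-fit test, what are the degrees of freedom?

df = k − 1 = 4 − 1 = 3

degrees of freedom = 3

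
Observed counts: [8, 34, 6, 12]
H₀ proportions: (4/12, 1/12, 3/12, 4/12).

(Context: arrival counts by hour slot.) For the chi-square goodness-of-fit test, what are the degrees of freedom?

df = k − 1 = 4 − 1 = 3

degrees of freedom = 3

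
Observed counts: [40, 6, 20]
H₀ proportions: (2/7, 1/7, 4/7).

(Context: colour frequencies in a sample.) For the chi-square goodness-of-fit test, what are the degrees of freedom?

degrees of freedom = 2

df = k − 1 = 3 − 1 = 2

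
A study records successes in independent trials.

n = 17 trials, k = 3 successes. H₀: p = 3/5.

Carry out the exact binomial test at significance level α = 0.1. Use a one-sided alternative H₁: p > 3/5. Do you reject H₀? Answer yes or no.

Exact binomial: n=17, k=3, p₀=3/5=0.6000
P(X≥3) from Σ C(n,i)·p₀^i·(1−p₀)^(n−i)
p-value (one-sided, H₁ greater) = 0.99994
At α=0.1: p ≥ α → fail to reject H₀

reject H₀: no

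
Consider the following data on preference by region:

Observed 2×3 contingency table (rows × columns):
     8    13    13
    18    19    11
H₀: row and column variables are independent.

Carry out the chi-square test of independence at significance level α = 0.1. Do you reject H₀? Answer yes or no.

Row totals [34, 48], col totals [26, 32, 24], n=82
χ² = (8−10.78)²/10.78 + (13−13.27)²/13.27 + (13−9.95)²/9.95 + (18−15.22)²/15.22 + (19−18.73)²/18.73 + (11−14.05)²/14.05 = 2.8301
df = 2
p-value (upper-tail) = 0.24292
At α=0.1: p ≥ α → fail to reject H₀

reject H₀: no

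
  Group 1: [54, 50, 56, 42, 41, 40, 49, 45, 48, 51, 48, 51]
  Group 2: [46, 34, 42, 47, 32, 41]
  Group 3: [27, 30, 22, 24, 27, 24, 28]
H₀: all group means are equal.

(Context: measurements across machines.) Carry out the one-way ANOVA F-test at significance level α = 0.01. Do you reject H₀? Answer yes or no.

reject H₀: yes

Group means [47.92, 40.33, 26.00], grand mean 39.960
SSB = Σnᵢ(x̄ᵢ−x̄)² = 2124.710; SSW = ΣΣ(x−x̄ᵢ)² = 516.250
MSB = 2124.710/2 = 1062.3550; MSW = 516.250/22 = 23.4659
F = MSB/MSW = 45.2723
df = (2, 22)
p-value (upper-tail) = 0.00000
At α=0.01: p < α → reject H₀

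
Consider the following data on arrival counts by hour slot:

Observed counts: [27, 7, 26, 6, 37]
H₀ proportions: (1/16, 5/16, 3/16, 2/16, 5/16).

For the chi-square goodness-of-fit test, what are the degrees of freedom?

degrees of freedom = 4

df = k − 1 = 5 − 1 = 4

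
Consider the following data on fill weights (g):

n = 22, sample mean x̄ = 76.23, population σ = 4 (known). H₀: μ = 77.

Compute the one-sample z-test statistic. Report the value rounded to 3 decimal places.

SE = σ/√n = 4/√22 = 0.8528
z = (x̄−μ₀)/SE = (76.23−77)/0.8528 = -0.9029

test statistic = -0.903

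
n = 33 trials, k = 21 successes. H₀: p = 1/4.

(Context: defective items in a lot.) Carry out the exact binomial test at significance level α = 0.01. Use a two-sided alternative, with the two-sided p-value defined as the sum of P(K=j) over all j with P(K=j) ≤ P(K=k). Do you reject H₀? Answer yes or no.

reject H₀: yes

Exact binomial: n=33, k=21, p₀=1/4=0.2500
P(X=j) = C(n,j)·p₀^j·(1−p₀)^(n−j); p = Σ P(X=j) over j with P(X=j) ≤ P(X=21)
p-value (two-sided) = 0.00000
At α=0.01: p < α → reject H₀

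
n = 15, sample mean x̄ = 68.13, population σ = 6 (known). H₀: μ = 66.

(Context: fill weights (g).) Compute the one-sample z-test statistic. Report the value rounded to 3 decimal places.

SE = σ/√n = 6/√15 = 1.5492
z = (x̄−μ₀)/SE = (68.13−66)/1.5492 = 1.3749

test statistic = 1.375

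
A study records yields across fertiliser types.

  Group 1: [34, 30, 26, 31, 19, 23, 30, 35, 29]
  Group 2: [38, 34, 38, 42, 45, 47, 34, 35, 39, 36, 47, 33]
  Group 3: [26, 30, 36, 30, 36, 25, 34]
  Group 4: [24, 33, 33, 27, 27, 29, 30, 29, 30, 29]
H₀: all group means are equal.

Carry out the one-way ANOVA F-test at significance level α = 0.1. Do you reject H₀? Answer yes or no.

Group means [28.56, 39.00, 31.00, 29.10], grand mean 32.447
SSB = Σnᵢ(x̄ᵢ−x̄)² = 778.273; SSW = ΣΣ(x−x̄ᵢ)² = 685.122
MSB = 778.273/3 = 259.4242; MSW = 685.122/34 = 20.1507
F = MSB/MSW = 12.8742
df = (3, 34)
p-value (upper-tail) = 0.00001
At α=0.1: p < α → reject H₀

reject H₀: yes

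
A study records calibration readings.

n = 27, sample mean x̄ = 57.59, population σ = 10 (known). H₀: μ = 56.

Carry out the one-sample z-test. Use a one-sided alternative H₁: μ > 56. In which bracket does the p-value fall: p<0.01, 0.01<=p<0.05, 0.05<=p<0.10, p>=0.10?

SE = σ/√n = 10/√27 = 1.9245
z = (x̄−μ₀)/SE = (57.59−56)/1.9245 = 0.8262
p-value (one-sided, H₁ greater) = 0.20435
→ bracket: p>=0.10

p-value bracket: p>=0.10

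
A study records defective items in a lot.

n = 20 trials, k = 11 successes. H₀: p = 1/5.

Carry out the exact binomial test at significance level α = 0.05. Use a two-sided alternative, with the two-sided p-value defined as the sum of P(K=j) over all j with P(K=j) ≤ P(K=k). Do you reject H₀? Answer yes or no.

reject H₀: yes

Exact binomial: n=20, k=11, p₀=1/5=0.2000
P(X=j) = C(n,j)·p₀^j·(1−p₀)^(n−j); p = Σ P(X=j) over j with P(X=j) ≤ P(X=11)
p-value (two-sided) = 0.00056
At α=0.05: p < α → reject H₀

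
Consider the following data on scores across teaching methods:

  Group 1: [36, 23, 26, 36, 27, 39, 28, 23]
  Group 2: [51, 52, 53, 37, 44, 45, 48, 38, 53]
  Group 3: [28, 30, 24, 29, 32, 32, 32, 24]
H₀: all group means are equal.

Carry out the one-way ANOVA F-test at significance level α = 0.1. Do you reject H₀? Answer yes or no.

reject H₀: yes

Group means [29.75, 46.78, 28.88], grand mean 35.600
SSB = Σnᵢ(x̄ᵢ−x̄)² = 1760.069; SSW = ΣΣ(x−x̄ᵢ)² = 665.931
MSB = 1760.069/2 = 880.0347; MSW = 665.931/22 = 30.2696
F = MSB/MSW = 29.0732
df = (2, 22)
p-value (upper-tail) = 0.00000
At α=0.1: p < α → reject H₀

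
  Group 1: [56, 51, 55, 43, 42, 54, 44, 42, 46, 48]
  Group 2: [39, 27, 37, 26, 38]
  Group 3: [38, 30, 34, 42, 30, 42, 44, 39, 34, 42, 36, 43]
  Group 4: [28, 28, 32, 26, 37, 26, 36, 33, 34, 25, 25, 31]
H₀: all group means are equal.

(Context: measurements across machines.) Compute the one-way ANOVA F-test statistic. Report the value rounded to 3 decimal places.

test statistic = 23.840

Group means [48.10, 33.40, 37.83, 30.08], grand mean 37.513
SSB = Σnᵢ(x̄ᵢ−x̄)² = 1869.060; SSW = ΣΣ(x−x̄ᵢ)² = 914.683
MSB = 1869.060/3 = 623.0201; MSW = 914.683/35 = 26.1338
F = MSB/MSW = 23.8396
df = (3, 35)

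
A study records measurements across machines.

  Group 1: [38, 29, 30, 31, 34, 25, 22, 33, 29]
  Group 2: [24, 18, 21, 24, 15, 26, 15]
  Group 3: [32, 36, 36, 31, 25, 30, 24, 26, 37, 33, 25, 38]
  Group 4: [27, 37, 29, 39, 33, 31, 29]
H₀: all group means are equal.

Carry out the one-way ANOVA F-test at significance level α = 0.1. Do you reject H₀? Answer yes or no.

Group means [30.11, 20.43, 31.08, 32.14], grand mean 28.914
SSB = Σnᵢ(x̄ᵢ−x̄)² = 646.366; SSW = ΣΣ(x−x̄ᵢ)² = 708.377
MSB = 646.366/3 = 215.4553; MSW = 708.377/31 = 22.8509
F = MSB/MSW = 9.4288
df = (3, 31)
p-value (upper-tail) = 0.00014
At α=0.1: p < α → reject H₀

reject H₀: yes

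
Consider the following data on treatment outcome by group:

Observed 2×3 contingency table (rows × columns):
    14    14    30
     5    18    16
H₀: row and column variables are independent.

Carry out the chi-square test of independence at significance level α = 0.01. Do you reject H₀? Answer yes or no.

Row totals [58, 39], col totals [19, 32, 46], n=97
χ² = (14−11.36)²/11.36 + (14−19.13)²/19.13 + (30−27.51)²/27.51 + (5−7.64)²/7.64 + (18−12.87)²/12.87 + (16−18.49)²/18.49 = 5.5139
df = 2
p-value (upper-tail) = 0.06348
At α=0.01: p ≥ α → fail to reject H₀

reject H₀: no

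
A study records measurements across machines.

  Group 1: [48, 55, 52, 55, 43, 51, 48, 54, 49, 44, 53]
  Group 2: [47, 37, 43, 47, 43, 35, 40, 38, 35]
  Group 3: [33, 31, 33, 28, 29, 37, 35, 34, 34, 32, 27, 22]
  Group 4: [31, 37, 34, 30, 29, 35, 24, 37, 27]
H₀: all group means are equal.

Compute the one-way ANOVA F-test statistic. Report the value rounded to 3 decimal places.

test statistic = 45.724

Group means [50.18, 40.56, 31.25, 31.56], grand mean 38.439
SSB = Σnᵢ(x̄ᵢ−x̄)² = 2603.767; SSW = ΣΣ(x−x̄ᵢ)² = 702.331
MSB = 2603.767/3 = 867.9223; MSW = 702.331/37 = 18.9819
F = MSB/MSW = 45.7236
df = (3, 37)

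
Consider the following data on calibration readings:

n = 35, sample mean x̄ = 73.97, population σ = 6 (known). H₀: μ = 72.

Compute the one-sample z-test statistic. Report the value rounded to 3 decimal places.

test statistic = 1.942

SE = σ/√n = 6/√35 = 1.0142
z = (x̄−μ₀)/SE = (73.97−72)/1.0142 = 1.9424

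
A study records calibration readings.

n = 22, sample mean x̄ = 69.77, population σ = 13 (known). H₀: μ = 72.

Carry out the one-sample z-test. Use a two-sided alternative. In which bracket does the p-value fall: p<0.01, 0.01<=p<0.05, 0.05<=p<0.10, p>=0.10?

SE = σ/√n = 13/√22 = 2.7716
z = (x̄−μ₀)/SE = (69.77−72)/2.7716 = -0.8046
p-value (two-sided) = 0.42106
→ bracket: p>=0.10

p-value bracket: p>=0.10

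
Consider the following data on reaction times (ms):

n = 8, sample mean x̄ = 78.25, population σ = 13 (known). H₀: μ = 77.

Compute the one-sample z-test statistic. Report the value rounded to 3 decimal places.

SE = σ/√n = 13/√8 = 4.5962
z = (x̄−μ₀)/SE = (78.25−77)/4.5962 = 0.2720

test statistic = 0.272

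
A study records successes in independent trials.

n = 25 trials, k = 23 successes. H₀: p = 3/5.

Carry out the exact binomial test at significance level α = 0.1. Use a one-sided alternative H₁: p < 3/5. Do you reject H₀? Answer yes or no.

Exact binomial: n=25, k=23, p₀=3/5=0.6000
P(X≤23) from Σ C(n,i)·p₀^i·(1−p₀)^(n−i)
p-value (one-sided, H₁ less) = 0.99995
At α=0.1: p ≥ α → fail to reject H₀

reject H₀: no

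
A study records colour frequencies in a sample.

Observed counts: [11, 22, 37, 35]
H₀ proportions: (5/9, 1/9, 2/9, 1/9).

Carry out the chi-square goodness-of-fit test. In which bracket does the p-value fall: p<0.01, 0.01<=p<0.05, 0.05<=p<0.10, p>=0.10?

n = 105; E_i = n·p_i = [58.33, 11.67, 23.33, 11.67]
χ² = (11−58.33)²/58.33 + (22−11.67)²/11.67 + (37−23.33)²/23.33 + (35−11.67)²/11.67 = 102.2314
df = 3
p-value (upper-tail) = 0.00000
→ bracket: p<0.01

p-value bracket: p<0.01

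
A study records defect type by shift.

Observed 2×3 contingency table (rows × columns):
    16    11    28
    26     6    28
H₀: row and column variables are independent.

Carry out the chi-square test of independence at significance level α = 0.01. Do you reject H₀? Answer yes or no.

reject H₀: no

Row totals [55, 60], col totals [42, 17, 56], n=115
χ² = (16−20.09)²/20.09 + (11−8.13)²/8.13 + (28−26.78)²/26.78 + (26−21.91)²/21.91 + (6−8.87)²/8.87 + (28−29.22)²/29.22 = 3.6410
df = 2
p-value (upper-tail) = 0.16194
At α=0.01: p ≥ α → fail to reject H₀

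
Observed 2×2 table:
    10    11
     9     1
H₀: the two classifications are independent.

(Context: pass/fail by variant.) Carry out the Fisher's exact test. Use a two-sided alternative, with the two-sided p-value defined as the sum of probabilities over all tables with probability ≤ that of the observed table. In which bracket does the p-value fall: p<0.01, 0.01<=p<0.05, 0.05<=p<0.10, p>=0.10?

p-value bracket: 0.01<=p<0.05

Margins: r₁=21, r₂=10, c₁=19, c₂=12, n=31
p_obs = C(21,10)·C(10,9)/C(31,19); sum pmf over tables with pmf ≤ p_obs
p-value (two-sided) = 0.04638
→ bracket: 0.01<=p<0.05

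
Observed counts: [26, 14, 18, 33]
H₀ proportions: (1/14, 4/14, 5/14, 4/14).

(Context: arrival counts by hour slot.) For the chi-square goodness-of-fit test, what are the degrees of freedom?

df = k − 1 = 4 − 1 = 3

degrees of freedom = 3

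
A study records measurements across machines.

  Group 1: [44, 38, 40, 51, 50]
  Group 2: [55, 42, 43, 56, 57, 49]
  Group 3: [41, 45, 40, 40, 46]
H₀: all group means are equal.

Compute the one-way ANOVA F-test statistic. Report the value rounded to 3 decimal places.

test statistic = 3.106

Group means [44.60, 50.33, 42.40], grand mean 46.062
SSB = Σnᵢ(x̄ᵢ−x̄)² = 187.204; SSW = ΣΣ(x−x̄ᵢ)² = 391.733
MSB = 187.204/2 = 93.6021; MSW = 391.733/13 = 30.1333
F = MSB/MSW = 3.1063
df = (2, 13)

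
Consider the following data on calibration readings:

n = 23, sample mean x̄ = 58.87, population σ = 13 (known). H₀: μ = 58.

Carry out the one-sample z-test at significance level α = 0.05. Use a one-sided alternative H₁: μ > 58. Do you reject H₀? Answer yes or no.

SE = σ/√n = 13/√23 = 2.7107
z = (x̄−μ₀)/SE = (58.87−58)/2.7107 = 0.3210
p-value (one-sided, H₁ greater) = 0.37412
At α=0.05: p ≥ α → fail to reject H₀

reject H₀: no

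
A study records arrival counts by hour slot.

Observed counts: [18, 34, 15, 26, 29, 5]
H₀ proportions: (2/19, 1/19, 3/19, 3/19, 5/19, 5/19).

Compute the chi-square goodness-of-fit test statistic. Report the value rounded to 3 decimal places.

test statistic = 141.025

n = 127; E_i = n·p_i = [13.37, 6.68, 20.05, 20.05, 33.42, 33.42]
χ² = (18−13.37)²/13.37 + (34−6.68)²/6.68 + (15−20.05)²/20.05 + (26−20.05)²/20.05 + (29−33.42)²/33.42 + (5−33.42)²/33.42 = 141.0247
df = 5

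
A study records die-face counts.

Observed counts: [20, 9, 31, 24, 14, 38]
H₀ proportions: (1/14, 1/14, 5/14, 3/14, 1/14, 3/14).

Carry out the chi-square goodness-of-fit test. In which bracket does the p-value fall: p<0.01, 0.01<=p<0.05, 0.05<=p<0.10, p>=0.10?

p-value bracket: p<0.01

n = 136; E_i = n·p_i = [9.71, 9.71, 48.57, 29.14, 9.71, 29.14]
χ² = (20−9.71)²/9.71 + (9−9.71)²/9.71 + (31−48.57)²/48.57 + (24−29.14)²/29.14 + (14−9.71)²/9.71 + (38−29.14)²/29.14 = 22.7902
df = 5
p-value (upper-tail) = 0.00037
→ bracket: p<0.01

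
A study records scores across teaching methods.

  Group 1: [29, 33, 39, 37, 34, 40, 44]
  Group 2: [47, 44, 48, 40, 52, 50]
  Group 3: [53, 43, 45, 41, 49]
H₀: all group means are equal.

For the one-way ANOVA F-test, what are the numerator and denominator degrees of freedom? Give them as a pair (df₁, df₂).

degrees of freedom = [2, 15]

k = 3 groups, N = 18 total
df = (k−1, N−k) = (3−1, 18−3) = (2, 15)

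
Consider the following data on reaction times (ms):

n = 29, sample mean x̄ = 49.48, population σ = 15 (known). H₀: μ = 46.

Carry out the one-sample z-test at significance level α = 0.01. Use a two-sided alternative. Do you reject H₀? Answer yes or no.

reject H₀: no

SE = σ/√n = 15/√29 = 2.7854
z = (x̄−μ₀)/SE = (49.48−46)/2.7854 = 1.2494
p-value (two-sided) = 0.21153
At α=0.01: p ≥ α → fail to reject H₀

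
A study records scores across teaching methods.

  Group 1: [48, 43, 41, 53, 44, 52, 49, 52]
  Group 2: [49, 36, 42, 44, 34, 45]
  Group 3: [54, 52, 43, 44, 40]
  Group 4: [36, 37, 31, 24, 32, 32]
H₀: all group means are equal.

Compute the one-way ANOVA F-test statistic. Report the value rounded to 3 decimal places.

test statistic = 12.069

Group means [47.75, 41.67, 46.60, 32.00], grand mean 42.280
SSB = Σnᵢ(x̄ᵢ−x̄)² = 969.007; SSW = ΣΣ(x−x̄ᵢ)² = 562.033
MSB = 969.007/3 = 323.0022; MSW = 562.033/21 = 26.7635
F = MSB/MSW = 12.0688
df = (3, 21)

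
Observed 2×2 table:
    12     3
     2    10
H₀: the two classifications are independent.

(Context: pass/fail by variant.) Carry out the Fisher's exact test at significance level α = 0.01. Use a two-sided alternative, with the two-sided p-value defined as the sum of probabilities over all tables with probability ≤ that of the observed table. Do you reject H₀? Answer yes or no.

reject H₀: yes

Margins: r₁=15, r₂=12, c₁=14, c₂=13, n=27
p_obs = C(15,12)·C(12,2)/C(27,14); sum pmf over tables with pmf ≤ p_obs
p-value (two-sided) = 0.00184
At α=0.01: p < α → reject H₀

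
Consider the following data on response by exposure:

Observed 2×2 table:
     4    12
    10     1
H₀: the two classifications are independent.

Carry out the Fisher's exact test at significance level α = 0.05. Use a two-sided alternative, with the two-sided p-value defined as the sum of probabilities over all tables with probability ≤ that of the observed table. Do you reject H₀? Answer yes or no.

reject H₀: yes

Margins: r₁=16, r₂=11, c₁=14, c₂=13, n=27
p_obs = C(16,4)·C(11,10)/C(27,14); sum pmf over tables with pmf ≤ p_obs
p-value (two-sided) = 0.00134
At α=0.05: p < α → reject H₀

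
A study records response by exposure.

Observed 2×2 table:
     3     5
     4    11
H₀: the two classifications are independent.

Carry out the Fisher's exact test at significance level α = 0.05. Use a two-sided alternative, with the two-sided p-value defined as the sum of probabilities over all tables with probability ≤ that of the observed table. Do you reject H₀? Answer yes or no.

Margins: r₁=8, r₂=15, c₁=7, c₂=16, n=23
p_obs = C(8,3)·C(15,4)/C(23,7); sum pmf over tables with pmf ≤ p_obs
p-value (two-sided) = 0.65702
At α=0.05: p ≥ α → fail to reject H₀

reject H₀: no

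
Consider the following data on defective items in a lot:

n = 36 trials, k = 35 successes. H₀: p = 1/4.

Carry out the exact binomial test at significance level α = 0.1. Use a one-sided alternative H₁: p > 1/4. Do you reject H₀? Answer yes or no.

reject H₀: yes

Exact binomial: n=36, k=35, p₀=1/4=0.2500
P(X≥35) from Σ C(n,i)·p₀^i·(1−p₀)^(n−i)
p-value (one-sided, H₁ greater) = 0.00000
At α=0.1: p < α → reject H₀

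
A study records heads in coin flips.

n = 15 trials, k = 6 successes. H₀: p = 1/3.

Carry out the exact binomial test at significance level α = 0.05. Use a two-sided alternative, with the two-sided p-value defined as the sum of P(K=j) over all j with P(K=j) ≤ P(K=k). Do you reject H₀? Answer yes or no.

reject H₀: no

Exact binomial: n=15, k=6, p₀=1/3=0.3333
P(X=j) = C(n,j)·p₀^j·(1−p₀)^(n−j); p = Σ P(X=j) over j with P(X=j) ≤ P(X=6)
p-value (two-sided) = 0.59087
At α=0.05: p ≥ α → fail to reject H₀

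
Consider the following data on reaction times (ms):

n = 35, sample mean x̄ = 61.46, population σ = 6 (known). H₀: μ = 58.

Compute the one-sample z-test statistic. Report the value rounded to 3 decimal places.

test statistic = 3.412

SE = σ/√n = 6/√35 = 1.0142
z = (x̄−μ₀)/SE = (61.46−58)/1.0142 = 3.4116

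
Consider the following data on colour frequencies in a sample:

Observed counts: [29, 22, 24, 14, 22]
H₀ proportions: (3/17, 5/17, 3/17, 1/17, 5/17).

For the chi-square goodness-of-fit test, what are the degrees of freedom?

degrees of freedom = 4

df = k − 1 = 5 − 1 = 4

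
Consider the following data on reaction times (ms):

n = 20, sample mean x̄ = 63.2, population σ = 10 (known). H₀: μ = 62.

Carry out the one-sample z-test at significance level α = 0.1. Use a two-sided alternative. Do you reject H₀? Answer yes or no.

reject H₀: no

SE = σ/√n = 10/√20 = 2.2361
z = (x̄−μ₀)/SE = (63.2−62)/2.2361 = 0.5367
p-value (two-sided) = 0.59151
At α=0.1: p ≥ α → fail to reject H₀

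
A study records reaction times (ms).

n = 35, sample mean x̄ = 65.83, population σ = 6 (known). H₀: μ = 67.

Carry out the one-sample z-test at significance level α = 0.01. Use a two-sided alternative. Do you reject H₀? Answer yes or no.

SE = σ/√n = 6/√35 = 1.0142
z = (x̄−μ₀)/SE = (65.83−67)/1.0142 = -1.1536
p-value (two-sided) = 0.24865
At α=0.01: p ≥ α → fail to reject H₀

reject H₀: no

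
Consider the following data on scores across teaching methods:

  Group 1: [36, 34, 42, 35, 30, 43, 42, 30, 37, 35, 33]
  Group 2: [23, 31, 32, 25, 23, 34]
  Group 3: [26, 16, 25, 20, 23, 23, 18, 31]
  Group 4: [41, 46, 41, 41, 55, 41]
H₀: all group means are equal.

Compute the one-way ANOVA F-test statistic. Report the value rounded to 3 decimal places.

test statistic = 25.505

Group means [36.09, 28.00, 22.75, 44.17], grand mean 32.645
SSB = Σnᵢ(x̄ᵢ−x̄)² = 1839.854; SSW = ΣΣ(x−x̄ᵢ)² = 649.242
MSB = 1839.854/3 = 613.2848; MSW = 649.242/27 = 24.0460
F = MSB/MSW = 25.5046
df = (3, 27)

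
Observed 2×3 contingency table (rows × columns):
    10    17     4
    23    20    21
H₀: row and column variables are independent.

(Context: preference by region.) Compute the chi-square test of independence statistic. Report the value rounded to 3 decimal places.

Row totals [31, 64], col totals [33, 37, 25], n=95
χ² = (10−10.77)²/10.77 + (17−12.07)²/12.07 + (4−8.16)²/8.16 + (23−22.23)²/22.23 + (20−24.93)²/24.93 + (21−16.84)²/16.84 = 6.2107
df = 2

test statistic = 6.211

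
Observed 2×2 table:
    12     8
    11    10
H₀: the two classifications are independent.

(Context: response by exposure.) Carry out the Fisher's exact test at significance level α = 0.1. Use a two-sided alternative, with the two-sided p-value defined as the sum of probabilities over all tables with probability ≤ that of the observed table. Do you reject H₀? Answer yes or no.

Margins: r₁=20, r₂=21, c₁=23, c₂=18, n=41
p_obs = C(20,12)·C(21,11)/C(41,23); sum pmf over tables with pmf ≤ p_obs
p-value (two-sided) = 0.75574
At α=0.1: p ≥ α → fail to reject H₀

reject H₀: no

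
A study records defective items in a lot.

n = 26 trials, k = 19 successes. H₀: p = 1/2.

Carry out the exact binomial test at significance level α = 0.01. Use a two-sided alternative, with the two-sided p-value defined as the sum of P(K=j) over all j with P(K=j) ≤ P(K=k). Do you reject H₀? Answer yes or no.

Exact binomial: n=26, k=19, p₀=1/2=0.5000
P(X=j) = C(n,j)·p₀^j·(1−p₀)^(n−j); p = Σ P(X=j) over j with P(X=j) ≤ P(X=19)
p-value (two-sided) = 0.02896
At α=0.01: p ≥ α → fail to reject H₀

reject H₀: no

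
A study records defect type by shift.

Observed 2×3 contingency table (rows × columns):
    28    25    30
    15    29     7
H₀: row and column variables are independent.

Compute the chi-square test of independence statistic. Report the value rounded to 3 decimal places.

test statistic = 11.540

Row totals [83, 51], col totals [43, 54, 37], n=134
χ² = (28−26.63)²/26.63 + (25−33.45)²/33.45 + (30−22.92)²/22.92 + (15−16.37)²/16.37 + (29−20.55)²/20.55 + (7−14.08)²/14.08 = 11.5402
df = 2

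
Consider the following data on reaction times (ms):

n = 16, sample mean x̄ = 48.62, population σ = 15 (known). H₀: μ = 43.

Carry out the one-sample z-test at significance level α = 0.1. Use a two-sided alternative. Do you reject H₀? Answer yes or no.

reject H₀: no

SE = σ/√n = 15/√16 = 3.7500
z = (x̄−μ₀)/SE = (48.62−43)/3.7500 = 1.4987
p-value (two-sided) = 0.13396
At α=0.1: p ≥ α → fail to reject H₀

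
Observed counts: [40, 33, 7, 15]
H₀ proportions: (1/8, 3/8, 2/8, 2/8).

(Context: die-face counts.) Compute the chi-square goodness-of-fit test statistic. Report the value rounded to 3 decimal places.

test statistic = 81.842

n = 95; E_i = n·p_i = [11.88, 35.62, 23.75, 23.75]
χ² = (40−11.88)²/11.88 + (33−35.62)²/35.62 + (7−23.75)²/23.75 + (15−23.75)²/23.75 = 81.8421
df = 3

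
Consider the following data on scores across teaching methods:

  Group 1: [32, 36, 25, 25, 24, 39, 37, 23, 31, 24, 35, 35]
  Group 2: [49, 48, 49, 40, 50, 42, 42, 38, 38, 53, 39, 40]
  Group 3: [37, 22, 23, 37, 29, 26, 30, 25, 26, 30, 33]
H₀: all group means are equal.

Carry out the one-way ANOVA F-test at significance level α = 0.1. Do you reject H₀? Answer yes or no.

reject H₀: yes

Group means [30.50, 44.00, 28.91], grand mean 34.629
SSB = Σnᵢ(x̄ᵢ−x̄)² = 1618.262; SSW = ΣΣ(x−x̄ᵢ)² = 973.909
MSB = 1618.262/2 = 809.1312; MSW = 973.909/32 = 30.4347
F = MSB/MSW = 26.5858
df = (2, 32)
p-value (upper-tail) = 0.00000
At α=0.1: p < α → reject H₀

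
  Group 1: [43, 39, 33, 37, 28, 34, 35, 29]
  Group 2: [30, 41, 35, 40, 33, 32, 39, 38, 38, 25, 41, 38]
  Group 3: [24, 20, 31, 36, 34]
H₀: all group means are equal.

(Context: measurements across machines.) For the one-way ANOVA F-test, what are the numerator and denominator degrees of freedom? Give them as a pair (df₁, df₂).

k = 3 groups, N = 25 total
df = (k−1, N−k) = (3−1, 25−3) = (2, 22)

degrees of freedom = [2, 22]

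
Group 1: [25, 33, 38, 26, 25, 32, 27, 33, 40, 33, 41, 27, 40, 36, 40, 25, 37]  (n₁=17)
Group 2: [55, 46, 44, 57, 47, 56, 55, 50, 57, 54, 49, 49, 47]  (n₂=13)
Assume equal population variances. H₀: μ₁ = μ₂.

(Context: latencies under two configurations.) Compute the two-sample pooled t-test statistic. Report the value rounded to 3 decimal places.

test statistic = -9.194

x̄₁=32.824, s₁=5.992, n₁=17
x̄₂=51.231, s₂=4.585, n₂=13
s_p² = [16·5.992² + 12·4.585²]/28 = 29.5278
SE = √(s_p²·(1/17+1/13)) = 2.0021
t = (32.824−51.231)/2.0021 = -9.1941
df = 28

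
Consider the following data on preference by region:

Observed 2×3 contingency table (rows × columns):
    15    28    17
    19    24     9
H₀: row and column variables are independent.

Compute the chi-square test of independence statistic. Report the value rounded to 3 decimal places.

test statistic = 2.682

Row totals [60, 52], col totals [34, 52, 26], n=112
χ² = (15−18.21)²/18.21 + (28−27.86)²/27.86 + (17−13.93)²/13.93 + (19−15.79)²/15.79 + (24−24.14)²/24.14 + (9−12.07)²/12.07 = 2.6821
df = 2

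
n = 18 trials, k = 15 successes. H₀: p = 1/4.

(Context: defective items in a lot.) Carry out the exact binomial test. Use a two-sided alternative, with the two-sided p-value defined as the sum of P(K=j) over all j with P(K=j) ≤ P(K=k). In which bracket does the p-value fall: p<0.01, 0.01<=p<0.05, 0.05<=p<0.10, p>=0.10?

Exact binomial: n=18, k=15, p₀=1/4=0.2500
P(X=j) = C(n,j)·p₀^j·(1−p₀)^(n−j); p = Σ P(X=j) over j with P(X=j) ≤ P(X=15)
p-value (two-sided) = 0.00000
→ bracket: p<0.01

p-value bracket: p<0.01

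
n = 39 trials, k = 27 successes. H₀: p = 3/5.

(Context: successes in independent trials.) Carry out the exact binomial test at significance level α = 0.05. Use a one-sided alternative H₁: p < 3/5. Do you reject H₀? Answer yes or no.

reject H₀: no

Exact binomial: n=39, k=27, p₀=3/5=0.6000
P(X≤27) from Σ C(n,i)·p₀^i·(1−p₀)^(n−i)
p-value (one-sided, H₁ less) = 0.91178
At α=0.05: p ≥ α → fail to reject H₀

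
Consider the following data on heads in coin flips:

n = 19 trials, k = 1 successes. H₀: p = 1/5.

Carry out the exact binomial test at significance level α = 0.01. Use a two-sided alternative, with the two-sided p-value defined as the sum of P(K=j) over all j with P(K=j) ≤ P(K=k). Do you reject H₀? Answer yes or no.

Exact binomial: n=19, k=1, p₀=1/5=0.2000
P(X=j) = C(n,j)·p₀^j·(1−p₀)^(n−j); p = Σ P(X=j) over j with P(X=j) ≤ P(X=1)
p-value (two-sided) = 0.15047
At α=0.01: p ≥ α → fail to reject H₀

reject H₀: no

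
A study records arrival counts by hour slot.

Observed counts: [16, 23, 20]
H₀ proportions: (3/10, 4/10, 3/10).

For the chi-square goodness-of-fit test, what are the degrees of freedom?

degrees of freedom = 2

df = k − 1 = 3 − 1 = 2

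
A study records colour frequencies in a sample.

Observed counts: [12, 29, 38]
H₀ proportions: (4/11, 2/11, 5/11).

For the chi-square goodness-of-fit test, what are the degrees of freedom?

df = k − 1 = 3 − 1 = 2

degrees of freedom = 2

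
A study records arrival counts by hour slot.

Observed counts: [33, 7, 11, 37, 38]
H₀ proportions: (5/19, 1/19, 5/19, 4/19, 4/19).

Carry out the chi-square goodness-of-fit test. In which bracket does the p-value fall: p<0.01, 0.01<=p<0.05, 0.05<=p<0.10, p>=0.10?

n = 126; E_i = n·p_i = [33.16, 6.63, 33.16, 26.53, 26.53]
χ² = (33−33.16)²/33.16 + (7−6.63)²/6.63 + (11−33.16)²/33.16 + (37−26.53)²/26.53 + (38−26.53)²/26.53 = 23.9266
df = 4
p-value (upper-tail) = 0.00008
→ bracket: p<0.01

p-value bracket: p<0.01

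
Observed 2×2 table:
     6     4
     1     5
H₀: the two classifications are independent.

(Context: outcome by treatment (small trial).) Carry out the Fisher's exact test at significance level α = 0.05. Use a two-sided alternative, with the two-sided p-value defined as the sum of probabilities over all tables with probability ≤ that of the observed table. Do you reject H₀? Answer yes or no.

Margins: r₁=10, r₂=6, c₁=7, c₂=9, n=16
p_obs = C(10,6)·C(6,1)/C(16,7); sum pmf over tables with pmf ≤ p_obs
p-value (two-sided) = 0.14510
At α=0.05: p ≥ α → fail to reject H₀

reject H₀: no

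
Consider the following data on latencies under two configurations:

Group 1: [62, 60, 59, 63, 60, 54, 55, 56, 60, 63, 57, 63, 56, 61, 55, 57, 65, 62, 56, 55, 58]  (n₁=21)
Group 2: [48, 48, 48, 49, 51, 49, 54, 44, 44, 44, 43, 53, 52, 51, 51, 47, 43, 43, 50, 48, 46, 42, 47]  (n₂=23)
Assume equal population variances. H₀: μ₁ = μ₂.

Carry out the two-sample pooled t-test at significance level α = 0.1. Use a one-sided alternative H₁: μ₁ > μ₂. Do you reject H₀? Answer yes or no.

reject H₀: yes

x̄₁=58.905, s₁=3.300, n₁=21
x̄₂=47.609, s₂=3.513, n₂=23
s_p² = [20·3.300² + 22·3.513²]/42 = 11.6497
SE = √(s_p²·(1/21+1/23)) = 1.0302
t = (58.905−47.609)/1.0302 = 10.9652
df = 42
p-value (one-sided, H₁ greater) = 0.00000
At α=0.1: p < α → reject H₀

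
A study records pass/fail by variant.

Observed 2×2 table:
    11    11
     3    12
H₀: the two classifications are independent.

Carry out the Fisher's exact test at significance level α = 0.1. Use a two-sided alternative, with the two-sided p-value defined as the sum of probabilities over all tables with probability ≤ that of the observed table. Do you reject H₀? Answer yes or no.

reject H₀: yes

Margins: r₁=22, r₂=15, c₁=14, c₂=23, n=37
p_obs = C(22,11)·C(15,3)/C(37,14); sum pmf over tables with pmf ≤ p_obs
p-value (two-sided) = 0.09049
At α=0.1: p < α → reject H₀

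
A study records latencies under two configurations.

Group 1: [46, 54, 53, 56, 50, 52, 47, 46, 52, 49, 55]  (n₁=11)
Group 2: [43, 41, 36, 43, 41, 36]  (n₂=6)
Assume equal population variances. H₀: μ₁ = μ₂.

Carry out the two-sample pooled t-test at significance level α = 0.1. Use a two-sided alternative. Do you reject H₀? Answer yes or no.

reject H₀: yes

x̄₁=50.909, s₁=3.562, n₁=11
x̄₂=40.000, s₂=3.225, n₂=6
s_p² = [10·3.562² + 5·3.225²]/15 = 11.9273
SE = √(s_p²·(1/11+1/6)) = 1.7528
t = (50.909−40.000)/1.7528 = 6.2239
df = 15
p-value (two-sided) = 0.00002
At α=0.1: p < α → reject H₀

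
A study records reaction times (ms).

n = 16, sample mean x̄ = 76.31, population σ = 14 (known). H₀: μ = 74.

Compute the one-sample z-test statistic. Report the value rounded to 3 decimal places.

test statistic = 0.660

SE = σ/√n = 14/√16 = 3.5000
z = (x̄−μ₀)/SE = (76.31−74)/3.5000 = 0.6600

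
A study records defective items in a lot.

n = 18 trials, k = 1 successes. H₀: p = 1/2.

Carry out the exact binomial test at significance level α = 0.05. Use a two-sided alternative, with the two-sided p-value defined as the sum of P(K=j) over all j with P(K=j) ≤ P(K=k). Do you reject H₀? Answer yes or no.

Exact binomial: n=18, k=1, p₀=1/2=0.5000
P(X=j) = C(n,j)·p₀^j·(1−p₀)^(n−j); p = Σ P(X=j) over j with P(X=j) ≤ P(X=1)
p-value (two-sided) = 0.00014
At α=0.05: p < α → reject H₀

reject H₀: yes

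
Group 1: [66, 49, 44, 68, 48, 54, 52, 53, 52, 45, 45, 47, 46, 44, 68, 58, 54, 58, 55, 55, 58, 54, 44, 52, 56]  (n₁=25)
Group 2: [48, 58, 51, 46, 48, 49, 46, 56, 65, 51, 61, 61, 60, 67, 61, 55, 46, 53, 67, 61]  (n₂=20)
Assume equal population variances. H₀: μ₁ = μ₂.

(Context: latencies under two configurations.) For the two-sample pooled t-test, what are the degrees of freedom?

df = n₁ + n₂ − 2 = 25 + 20 − 2 = 43

degrees of freedom = 43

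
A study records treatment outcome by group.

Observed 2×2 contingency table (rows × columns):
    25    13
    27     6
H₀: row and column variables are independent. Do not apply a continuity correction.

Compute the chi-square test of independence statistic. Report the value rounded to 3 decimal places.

Row totals [38, 33], col totals [52, 19], n=71
χ² = (25−27.83)²/27.83 + (13−10.17)²/10.17 + (27−24.17)²/24.17 + (6−8.83)²/8.83 = 2.3152
df = 1

test statistic = 2.315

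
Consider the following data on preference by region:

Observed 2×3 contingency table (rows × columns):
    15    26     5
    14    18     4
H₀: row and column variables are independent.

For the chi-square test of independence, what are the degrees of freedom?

df = (r−1)(c−1) = (2−1)·(3−1) = 2

degrees of freedom = 2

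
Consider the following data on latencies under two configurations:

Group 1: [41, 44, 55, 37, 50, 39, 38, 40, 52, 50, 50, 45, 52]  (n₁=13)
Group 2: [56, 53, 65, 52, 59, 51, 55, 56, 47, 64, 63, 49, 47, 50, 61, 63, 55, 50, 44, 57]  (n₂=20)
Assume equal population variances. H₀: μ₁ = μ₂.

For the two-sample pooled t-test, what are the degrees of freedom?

df = n₁ + n₂ − 2 = 13 + 20 − 2 = 31

degrees of freedom = 31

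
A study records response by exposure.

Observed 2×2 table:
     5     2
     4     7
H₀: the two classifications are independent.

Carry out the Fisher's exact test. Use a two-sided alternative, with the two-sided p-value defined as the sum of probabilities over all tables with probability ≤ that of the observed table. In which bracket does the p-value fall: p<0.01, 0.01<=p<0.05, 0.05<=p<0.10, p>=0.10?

Margins: r₁=7, r₂=11, c₁=9, c₂=9, n=18
p_obs = C(7,5)·C(11,4)/C(18,9); sum pmf over tables with pmf ≤ p_obs
p-value (two-sided) = 0.33484
→ bracket: p>=0.10

p-value bracket: p>=0.10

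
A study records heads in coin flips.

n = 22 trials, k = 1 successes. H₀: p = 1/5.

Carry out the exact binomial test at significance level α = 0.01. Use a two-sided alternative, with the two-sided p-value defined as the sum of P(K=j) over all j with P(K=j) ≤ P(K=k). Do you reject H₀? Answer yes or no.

reject H₀: no

Exact binomial: n=22, k=1, p₀=1/5=0.2000
P(X=j) = C(n,j)·p₀^j·(1−p₀)^(n−j); p = Σ P(X=j) over j with P(X=j) ≤ P(X=1)
p-value (two-sided) = 0.10411
At α=0.01: p ≥ α → fail to reject H₀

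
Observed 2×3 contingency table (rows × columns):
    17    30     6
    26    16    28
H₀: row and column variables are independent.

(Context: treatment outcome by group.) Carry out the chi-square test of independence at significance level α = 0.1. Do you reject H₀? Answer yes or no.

reject H₀: yes

Row totals [53, 70], col totals [43, 46, 34], n=123
χ² = (17−18.53)²/18.53 + (30−19.82)²/19.82 + (6−14.65)²/14.65 + (26−24.47)²/24.47 + (16−26.18)²/26.18 + (28−19.35)²/19.35 = 18.3814
df = 2
p-value (upper-tail) = 0.00010
At α=0.1: p < α → reject H₀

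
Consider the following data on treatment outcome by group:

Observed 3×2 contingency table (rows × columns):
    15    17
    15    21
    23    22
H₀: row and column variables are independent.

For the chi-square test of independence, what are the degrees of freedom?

degrees of freedom = 2

df = (r−1)(c−1) = (3−1)·(2−1) = 2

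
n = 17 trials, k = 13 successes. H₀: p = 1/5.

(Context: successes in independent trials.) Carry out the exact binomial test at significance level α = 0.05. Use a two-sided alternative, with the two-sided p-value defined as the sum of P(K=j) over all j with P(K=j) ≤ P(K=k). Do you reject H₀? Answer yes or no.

Exact binomial: n=17, k=13, p₀=1/5=0.2000
P(X=j) = C(n,j)·p₀^j·(1−p₀)^(n−j); p = Σ P(X=j) over j with P(X=j) ≤ P(X=13)
p-value (two-sided) = 0.00000
At α=0.05: p < α → reject H₀

reject H₀: yes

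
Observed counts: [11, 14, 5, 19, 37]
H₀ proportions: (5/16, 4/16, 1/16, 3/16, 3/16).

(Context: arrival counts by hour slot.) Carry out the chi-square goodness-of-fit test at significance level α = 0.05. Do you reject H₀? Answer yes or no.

reject H₀: yes

n = 86; E_i = n·p_i = [26.88, 21.50, 5.38, 16.12, 16.12]
χ² = (11−26.88)²/26.88 + (14−21.50)²/21.50 + (5−5.38)²/5.38 + (19−16.12)²/16.12 + (37−16.12)²/16.12 = 39.5566
df = 4
p-value (upper-tail) = 0.00000
At α=0.05: p < α → reject H₀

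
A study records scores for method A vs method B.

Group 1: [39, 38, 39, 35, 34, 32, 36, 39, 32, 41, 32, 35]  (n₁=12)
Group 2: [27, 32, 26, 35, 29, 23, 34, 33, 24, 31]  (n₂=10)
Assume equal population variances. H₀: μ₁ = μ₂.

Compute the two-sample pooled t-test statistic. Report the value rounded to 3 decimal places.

x̄₁=36.000, s₁=3.162, n₁=12
x̄₂=29.400, s₂=4.248, n₂=10
s_p² = [11·3.162² + 9·4.248²]/20 = 13.6200
SE = √(s_p²·(1/12+1/10)) = 1.5802
t = (36.000−29.400)/1.5802 = 4.1767
df = 20

test statistic = 4.177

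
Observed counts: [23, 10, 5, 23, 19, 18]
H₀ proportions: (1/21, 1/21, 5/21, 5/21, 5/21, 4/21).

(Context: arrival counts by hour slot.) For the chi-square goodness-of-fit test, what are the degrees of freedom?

degrees of freedom = 5

df = k − 1 = 6 − 1 = 5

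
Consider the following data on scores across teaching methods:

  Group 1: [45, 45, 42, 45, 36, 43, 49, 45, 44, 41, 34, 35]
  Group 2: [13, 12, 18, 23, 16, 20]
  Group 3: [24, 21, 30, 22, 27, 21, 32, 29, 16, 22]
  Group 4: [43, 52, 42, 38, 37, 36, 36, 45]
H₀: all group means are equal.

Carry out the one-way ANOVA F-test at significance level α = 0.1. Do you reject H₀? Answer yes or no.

Group means [42.00, 17.00, 24.40, 41.12], grand mean 32.750
SSB = Σnᵢ(x̄ᵢ−x̄)² = 3773.475; SSW = ΣΣ(x−x̄ᵢ)² = 767.275
MSB = 3773.475/3 = 1257.8250; MSW = 767.275/32 = 23.9773
F = MSB/MSW = 52.4589
df = (3, 32)
p-value (upper-tail) = 0.00000
At α=0.1: p < α → reject H₀

reject H₀: yes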